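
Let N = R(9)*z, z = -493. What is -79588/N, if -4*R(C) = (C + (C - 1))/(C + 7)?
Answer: -5093632/8381 ≈ -607.76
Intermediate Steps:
R(C) = -(-1 + 2*C)/(4*(7 + C)) (R(C) = -(C + (C - 1))/(4*(C + 7)) = -(C + (-1 + C))/(4*(7 + C)) = -(-1 + 2*C)/(4*(7 + C)))
N = 8381/64 (N = ((1 - 2*9)/(4*(7 + 9)))*(-493) = ((1/4)*(1 - 18)/16)*(-493) = ((1/4)*(1/16)*(-17))*(-493) = -17/64*(-493) = 8381/64 ≈ 130.95)
-79588/N = -79588/8381/64 = -79588*64/8381 = -5093632/8381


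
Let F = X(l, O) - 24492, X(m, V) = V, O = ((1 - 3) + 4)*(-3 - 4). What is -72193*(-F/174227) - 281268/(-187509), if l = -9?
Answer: -110561576283362/10889710181 ≈ -10153.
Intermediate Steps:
O = -14 (O = (-2 + 4)*(-7) = 2*(-7) = -14)
F = -24506 (F = -14 - 24492 = -24506)
-72193*(-F/174227) - 281268/(-187509) = -72193/((-174227/(-24506))) - 281268/(-187509) = -72193/((-174227*(-1/24506))) - 281268*(-1/187509) = -72193/174227/24506 + 93756/62503 = -72193*24506/174227 + 93756/62503 = -1769161658/174227 + 93756/62503 = -110561576283362/10889710181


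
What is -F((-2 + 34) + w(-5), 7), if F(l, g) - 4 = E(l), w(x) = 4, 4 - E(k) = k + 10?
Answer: 38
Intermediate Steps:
E(k) = -6 - k (E(k) = 4 - (k + 10) = 4 - (10 + k) = 4 + (-10 - k) = -6 - k)
F(l, g) = -2 - l (F(l, g) = 4 + (-6 - l) = -2 - l)
-F((-2 + 34) + w(-5), 7) = -(-2 - ((-2 + 34) + 4)) = -(-2 - (32 + 4)) = -(-2 - 1*36) = -(-2 - 36) = -1*(-38) = 38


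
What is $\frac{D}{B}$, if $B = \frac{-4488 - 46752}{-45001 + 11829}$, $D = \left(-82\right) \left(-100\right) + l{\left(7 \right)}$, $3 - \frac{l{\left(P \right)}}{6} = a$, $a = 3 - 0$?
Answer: $\frac{6800260}{1281} \approx 5308.6$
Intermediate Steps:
$a = 3$ ($a = 3 + 0 = 3$)
$l{\left(P \right)} = 0$ ($l{\left(P \right)} = 18 - 18 = 0$)
$D = 8200$ ($D = \left(-82\right) \left(-100\right) + 0 = 8200 + 0 = 8200$)
$B = \frac{12810}{8293}$ ($B = - \frac{51240}{-33172} = \left(-51240\right) \left(- \frac{1}{33172}\right) = \frac{12810}{8293} \approx 1.5447$)
$\frac{D}{B} = \frac{8200}{\frac{12810}{8293}} = 8200 \cdot \frac{8293}{12810} = \frac{6800260}{1281}$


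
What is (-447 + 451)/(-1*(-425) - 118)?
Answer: 4/307 ≈ 0.013029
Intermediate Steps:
(-447 + 451)/(-1*(-425) - 118) = 4/(425 - 118) = 4/307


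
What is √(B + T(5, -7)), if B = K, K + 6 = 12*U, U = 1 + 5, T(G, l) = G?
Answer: √71 ≈ 8.4261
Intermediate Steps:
U = 6
K = 66 (K = -6 + 12*6 = -6 + 72 = 66)
B = 66
√(B + T(5, -7)) = √(66 + 5) = √71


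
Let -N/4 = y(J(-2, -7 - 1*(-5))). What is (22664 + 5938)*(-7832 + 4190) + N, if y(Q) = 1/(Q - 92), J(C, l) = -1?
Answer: -9687669008/93 ≈ -1.0417e+8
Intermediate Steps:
y(Q) = 1/(-92 + Q)
N = 4/93 (N = -4/(-92 - 1) = -4/(-93) = -4*(-1/93) = 4/93 ≈ 0.043011)
(22664 + 5938)*(-7832 + 4190) + N = (22664 + 5938)*(-7832 + 4190) + 4/93 = 28602*(-3642) + 4/93 = -104168484 + 4/93 = -9687669008/93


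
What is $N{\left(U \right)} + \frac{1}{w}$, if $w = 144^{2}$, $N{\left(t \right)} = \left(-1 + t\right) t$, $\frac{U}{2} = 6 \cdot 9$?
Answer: $\frac{239625217}{20736} \approx 11556.0$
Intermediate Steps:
$U = 108$ ($U = 2 \cdot 6 \cdot 9 = 2 \cdot 54 = 108$)
$N{\left(t \right)} = t \left(-1 + t\right)$
$w = 20736$
$N{\left(U \right)} + \frac{1}{w} = 108 \left(-1 + 108\right) + \frac{1}{20736} = 108 \cdot 107 + \frac{1}{20736} = 11556 + \frac{1}{20736} = \frac{239625217}{20736}$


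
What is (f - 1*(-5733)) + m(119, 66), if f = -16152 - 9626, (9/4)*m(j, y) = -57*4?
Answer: -60439/3 ≈ -20146.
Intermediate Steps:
m(j, y) = -304/3 (m(j, y) = 4*(-57*4)/9 = (4/9)*(-228) = -304/3)
f = -25778
(f - 1*(-5733)) + m(119, 66) = (-25778 - 1*(-5733)) - 304/3 = (-25778 + 5733) - 304/3 = -20045 - 304/3 = -60439/3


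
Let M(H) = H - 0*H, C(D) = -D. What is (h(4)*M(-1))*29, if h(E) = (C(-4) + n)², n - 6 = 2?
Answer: -4176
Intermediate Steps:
n = 8 (n = 6 + 2 = 8)
M(H) = H (M(H) = H - 1*0 = H + 0 = H)
h(E) = 144 (h(E) = (-1*(-4) + 8)² = (4 + 8)² = 12² = 144)
(h(4)*M(-1))*29 = (144*(-1))*29 = -144*29 = -4176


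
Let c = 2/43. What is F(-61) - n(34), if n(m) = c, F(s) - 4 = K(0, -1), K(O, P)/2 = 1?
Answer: 256/43 ≈ 5.9535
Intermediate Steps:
c = 2/43 (c = 2*(1/43) = 2/43 ≈ 0.046512)
K(O, P) = 2 (K(O, P) = 2*1 = 2)
F(s) = 6 (F(s) = 4 + 2 = 6)
n(m) = 2/43
F(-61) - n(34) = 6 - 1*2/43 = 6 - 2/43 = 256/43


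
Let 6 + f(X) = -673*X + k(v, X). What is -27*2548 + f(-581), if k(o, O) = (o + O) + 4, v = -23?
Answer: 321611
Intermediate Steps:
k(o, O) = 4 + O + o (k(o, O) = (O + o) + 4 = 4 + O + o)
f(X) = -25 - 672*X (f(X) = -6 + (-673*X + (4 + X - 23)) = -6 + (-673*X + (-19 + X)) = -6 + (-19 - 672*X) = -25 - 672*X)
-27*2548 + f(-581) = -27*2548 + (-25 - 672*(-581)) = -68796 + (-25 + 390432) = -68796 + 390407 = 321611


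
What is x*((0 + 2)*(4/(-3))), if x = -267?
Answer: 712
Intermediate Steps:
x*((0 + 2)*(4/(-3))) = -267*(0 + 2)*4/(-3) = -534*4*(-⅓) = -534*(-4)/3 = -267*(-8/3) = 712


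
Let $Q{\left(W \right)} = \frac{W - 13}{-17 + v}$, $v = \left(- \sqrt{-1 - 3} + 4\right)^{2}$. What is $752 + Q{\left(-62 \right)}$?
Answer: $\frac{211687}{281} - \frac{1200 i}{281} \approx 753.33 - 4.2705 i$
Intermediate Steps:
$v = \left(4 - 2 i\right)^{2}$ ($v = \left(- \sqrt{-4} + 4\right)^{2} = \left(- 2 i + 4\right)^{2} = \left(4 - 2 i\right)^{2} \approx 12.0 - 16.0 i$)
$Q{\left(W \right)} = \frac{\left(-13 + W\right) \left(-5 + 16 i\right)}{281}$ ($Q{\left(W \right)} = \frac{W - 13}{-17 + \left(12 - 16 i\right)} = \frac{-13 + W}{-5 - 16 i} = \left(-13 + W\right) \frac{-5 + 16 i}{281} = \frac{\left(-13 + W\right) \left(-5 + 16 i\right)}{281}$)
$752 + Q{\left(-62 \right)} = 752 + \frac{\left(5 - 16 i\right) \left(13 - -62\right)}{281} = 752 + \frac{\left(5 - 16 i\right) \left(13 + 62\right)}{281} = 752 + \frac{1}{281} \left(5 - 16 i\right) 75 = 752 + \left(\frac{375}{281} - \frac{1200 i}{281}\right) = \frac{211687}{281} - \frac{1200 i}{281}$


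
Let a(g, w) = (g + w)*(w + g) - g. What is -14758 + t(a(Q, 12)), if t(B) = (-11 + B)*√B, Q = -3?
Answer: -14758 + 146*√21 ≈ -14089.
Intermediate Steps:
a(g, w) = (g + w)² - g (a(g, w) = (g + w)*(g + w) - g = (g + w)² - g)
t(B) = √B*(-11 + B)
-14758 + t(a(Q, 12)) = -14758 + √((-3 + 12)² - 1*(-3))*(-11 + ((-3 + 12)² - 1*(-3))) = -14758 + √(9² + 3)*(-11 + (9² + 3)) = -14758 + √(81 + 3)*(-11 + (81 + 3)) = -14758 + √84*(-11 + 84) = -14758 + (2*√21)*73 = -14758 + 146*√21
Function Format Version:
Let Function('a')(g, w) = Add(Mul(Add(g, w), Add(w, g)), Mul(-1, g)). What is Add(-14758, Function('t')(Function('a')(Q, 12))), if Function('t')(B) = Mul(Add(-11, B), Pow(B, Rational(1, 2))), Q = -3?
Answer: Add(-14758, Mul(146, Pow(21, Rational(1, 2)))) ≈ -14089.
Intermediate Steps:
Function('a')(g, w) = Add(Pow(Add(g, w), 2), Mul(-1, g)) (Function('a')(g, w) = Add(Mul(Add(g, w), Add(g, w)), Mul(-1, g)) = Add(Pow(Add(g, w), 2), Mul(-1, g)))
Function('t')(B) = Mul(Pow(B, Rational(1, 2)), Add(-11, B))
Add(-14758, Function('t')(Function('a')(Q, 12))) = Add(-14758, Mul(Pow(Add(Pow(Add(-3, 12), 2), Mul(-1, -3)), Rational(1, 2)), Add(-11, Add(Pow(Add(-3, 12), 2), Mul(-1, -3))))) = Add(-14758, Mul(Pow(Add(Pow(9, 2), 3), Rational(1, 2)), Add(-11, Add(Pow(9, 2), 3)))) = Add(-14758, Mul(Pow(Add(81, 3), Rational(1, 2)), Add(-11, Add(81, 3)))) = Add(-14758, Mul(Pow(84, Rational(1, 2)), Add(-11, 84))) = Add(-14758, Mul(Mul(2, Pow(21, Rational(1, 2))), 73)) = Add(-14758, Mul(146, Pow(21, Rational(1, 2))))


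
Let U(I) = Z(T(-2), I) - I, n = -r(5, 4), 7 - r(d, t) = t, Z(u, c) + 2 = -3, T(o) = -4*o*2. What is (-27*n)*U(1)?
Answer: -486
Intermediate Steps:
T(o) = -8*o
Z(u, c) = -5 (Z(u, c) = -2 - 3 = -5)
r(d, t) = 7 - t
n = -3 (n = -(7 - 1*4) = -(7 - 4) = -1*3 = -3)
U(I) = -5 - I
(-27*n)*U(1) = (-27*(-3))*(-5 - 1*1) = 81*(-5 - 1) = 81*(-6) = -486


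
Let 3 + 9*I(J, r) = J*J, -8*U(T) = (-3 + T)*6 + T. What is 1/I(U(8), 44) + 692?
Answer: 216740/313 ≈ 692.46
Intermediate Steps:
U(T) = 9/4 - 7*T/8 (U(T) = -((-3 + T)*6 + T)/8 = -((-18 + 6*T) + T)/8 = -(-18 + 7*T)/8 = 9/4 - 7*T/8)
I(J, r) = -1/3 + J**2/9 (I(J, r) = -1/3 + (J*J)/9 = -1/3 + J**2/9)
1/I(U(8), 44) + 692 = 1/(-1/3 + (9/4 - 7/8*8)**2/9) + 692 = 1/(-1/3 + (9/4 - 7)**2/9) + 692 = 1/(-1/3 + (-19/4)**2/9) + 692 = 1/(-1/3 + (1/9)*(361/16)) + 692 = 1/(-1/3 + 361/144) + 692 = 1/(313/144) + 692 = 144/313 + 692 = 216740/313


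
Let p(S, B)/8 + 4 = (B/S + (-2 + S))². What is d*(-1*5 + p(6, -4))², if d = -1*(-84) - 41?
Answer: 9377827/81 ≈ 1.1578e+5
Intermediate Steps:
d = 43 (d = 84 - 41 = 43)
p(S, B) = -32 + 8*(-2 + S + B/S)² (p(S, B) = -32 + 8*(B/S + (-2 + S))² = -32 + 8*(-2 + S + B/S)²)
d*(-1*5 + p(6, -4))² = 43*(-1*5 + (-32 + 8*(-4 + 6² - 2*6)²/6²))² = 43*(-5 + (-32 + 8*(1/36)*(-4 + 36 - 12)²))² = 43*(-5 + (-32 + 8*(1/36)*20²))² = 43*(-5 + (-32 + 8*(1/36)*400))² = 43*(-5 + (-32 + 800/9))² = 43*(-5 + 512/9)² = 43*(467/9)² = 43*(218089/81) = 9377827/81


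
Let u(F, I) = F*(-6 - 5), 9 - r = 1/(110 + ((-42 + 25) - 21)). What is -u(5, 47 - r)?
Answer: 55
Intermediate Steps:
r = 647/72 (r = 9 - 1/(110 + ((-42 + 25) - 21)) = 9 - 1/(110 + (-17 - 21)) = 9 - 1/(110 - 38) = 9 - 1/72 = 647/72 ≈ 8.9861)
u(F, I) = -11*F (u(F, I) = F*(-11) = -11*F)
-u(5, 47 - r) = -(-11)*5 = -1*(-55) = 55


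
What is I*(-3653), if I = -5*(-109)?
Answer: -1990885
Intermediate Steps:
I = 545
I*(-3653) = 545*(-3653) = -1990885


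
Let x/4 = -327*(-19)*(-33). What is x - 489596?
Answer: -1309712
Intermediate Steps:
x = -820116 (x = 4*(-327*(-19)*(-33)) = 4*(6213*(-33)) = 4*(-205029) = -820116)
x - 489596 = -820116 - 489596 = -1309712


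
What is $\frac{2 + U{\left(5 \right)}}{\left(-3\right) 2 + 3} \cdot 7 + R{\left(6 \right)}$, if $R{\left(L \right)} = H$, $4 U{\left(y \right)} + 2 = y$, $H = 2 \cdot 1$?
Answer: $- \frac{53}{12} \approx -4.4167$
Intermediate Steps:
$H = 2$
$U{\left(y \right)} = - \frac{1}{2} + \frac{y}{4}$
$R{\left(L \right)} = 2$
$\frac{2 + U{\left(5 \right)}}{\left(-3\right) 2 + 3} \cdot 7 + R{\left(6 \right)} = \frac{2 + \left(- \frac{1}{2} + \frac{1}{4} \cdot 5\right)}{\left(-3\right) 2 + 3} \cdot 7 + 2 = \frac{2 + \left(- \frac{1}{2} + \frac{5}{4}\right)}{-6 + 3} \cdot 7 + 2 = \frac{2 + \frac{3}{4}}{-3} \cdot 7 + 2 = \frac{11}{4} \left(- \frac{1}{3}\right) 7 + 2 = \left(- \frac{11}{12}\right) 7 + 2 = - \frac{77}{12} + 2 = - \frac{53}{12}$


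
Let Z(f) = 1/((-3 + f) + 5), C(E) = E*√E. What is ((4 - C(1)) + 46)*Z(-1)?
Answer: 49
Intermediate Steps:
C(E) = E^(3/2)
Z(f) = 1/(2 + f)
((4 - C(1)) + 46)*Z(-1) = ((4 - 1^(3/2)) + 46)/(2 - 1) = ((4 - 1*1) + 46)/1 = ((4 - 1) + 46)*1 = (3 + 46)*1 = 49*1 = 49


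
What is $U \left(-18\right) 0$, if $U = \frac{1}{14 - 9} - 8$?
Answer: $0$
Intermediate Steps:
$U = - \frac{39}{5}$ ($U = \frac{1}{5} - 8 = - \frac{39}{5} \approx -7.8$)
$U \left(-18\right) 0 = \left(- \frac{39}{5}\right) \left(-18\right) 0 = \frac{702}{5} \cdot 0 = 0$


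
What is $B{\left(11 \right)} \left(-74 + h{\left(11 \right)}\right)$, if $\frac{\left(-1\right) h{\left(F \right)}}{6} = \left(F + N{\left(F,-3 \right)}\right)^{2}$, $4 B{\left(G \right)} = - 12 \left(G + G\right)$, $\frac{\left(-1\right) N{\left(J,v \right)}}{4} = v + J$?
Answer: $179520$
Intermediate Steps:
$N{\left(J,v \right)} = - 4 J - 4 v$ ($N{\left(J,v \right)} = - 4 \left(v + J\right) = - 4 \left(J + v\right) = - 4 J - 4 v$)
$B{\left(G \right)} = - 6 G$ ($B{\left(G \right)} = \frac{\left(-12\right) \left(G + G\right)}{4} = \frac{\left(-12\right) 2 G}{4} = \frac{\left(-24\right) G}{4} = - 6 G$)
$h{\left(F \right)} = - 6 \left(12 - 3 F\right)^{2}$ ($h{\left(F \right)} = - 6 \left(F - \left(-12 + 4 F\right)\right)^{2} = - 6 \left(12 - 3 F\right)^{2}$)
$B{\left(11 \right)} \left(-74 + h{\left(11 \right)}\right) = \left(-6\right) 11 \left(-74 - 54 \left(-4 + 11\right)^{2}\right) = - 66 \left(-74 - 54 \cdot 7^{2}\right) = - 66 \left(-74 - 2646\right) = \left(-66\right) \left(-2720\right) = 179520$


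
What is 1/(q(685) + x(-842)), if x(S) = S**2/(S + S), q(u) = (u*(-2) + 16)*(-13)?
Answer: 1/17181 ≈ 5.8204e-5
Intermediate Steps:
q(u) = -208 + 26*u (q(u) = (-2*u + 16)*(-13) = (16 - 2*u)*(-13) = -208 + 26*u)
x(S) = S/2 (x(S) = S**2/((2*S)) = (1/(2*S))*S**2 = S/2)
1/(q(685) + x(-842)) = 1/((-208 + 26*685) + (1/2)*(-842)) = 1/((-208 + 17810) - 421) = 1/(17602 - 421) = 1/17181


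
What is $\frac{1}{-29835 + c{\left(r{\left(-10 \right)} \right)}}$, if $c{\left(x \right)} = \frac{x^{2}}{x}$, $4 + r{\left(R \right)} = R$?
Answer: $- \frac{1}{29849} \approx -3.3502 \cdot 10^{-5}$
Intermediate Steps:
$r{\left(R \right)} = -4 + R$
$c{\left(x \right)} = x$
$\frac{1}{-29835 + c{\left(r{\left(-10 \right)} \right)}} = \frac{1}{-29835 - 14} = \frac{1}{-29849} = - \frac{1}{29849}$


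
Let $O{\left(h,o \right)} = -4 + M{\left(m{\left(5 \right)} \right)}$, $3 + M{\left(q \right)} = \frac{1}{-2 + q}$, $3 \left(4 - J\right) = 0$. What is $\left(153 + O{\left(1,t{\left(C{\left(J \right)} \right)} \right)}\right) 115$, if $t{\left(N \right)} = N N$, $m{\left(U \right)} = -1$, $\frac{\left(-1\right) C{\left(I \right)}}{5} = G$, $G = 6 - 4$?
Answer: $\frac{50255}{3} \approx 16752.0$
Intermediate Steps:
$J = 4$ ($J = 4 - 0 = 4 + 0 = 4$)
$G = 2$
$C{\left(I \right)} = -10$ ($C{\left(I \right)} = \left(-5\right) 2 = -10$)
$M{\left(q \right)} = -3 + \frac{1}{-2 + q}$
$t{\left(N \right)} = N^{2}$
$O{\left(h,o \right)} = - \frac{22}{3}$ ($O{\left(h,o \right)} = -4 + \frac{7 - -3}{-2 - 1} = -4 + \frac{7 + 3}{-3} = -4 - \frac{10}{3} = - \frac{22}{3}$)
$\left(153 + O{\left(1,t{\left(C{\left(J \right)} \right)} \right)}\right) 115 = \left(153 - \frac{22}{3}\right) 115 = \frac{437}{3} \cdot 115 = \frac{50255}{3}$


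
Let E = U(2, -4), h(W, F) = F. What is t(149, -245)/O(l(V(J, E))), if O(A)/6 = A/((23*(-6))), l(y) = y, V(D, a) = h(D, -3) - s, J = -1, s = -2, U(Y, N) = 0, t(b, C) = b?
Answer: 3427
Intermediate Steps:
E = 0
V(D, a) = -1 (V(D, a) = -3 - 1*(-2) = -3 + 2 = -1)
O(A) = -A/23 (O(A) = 6*(A/((23*(-6)))) = 6*(A/(-138)) = 6*(A*(-1/138)) = 6*(-A/138) = -A/23)
t(149, -245)/O(l(V(J, E))) = 149/((-1/23*(-1))) = 149/(1/23) = 149*23 = 3427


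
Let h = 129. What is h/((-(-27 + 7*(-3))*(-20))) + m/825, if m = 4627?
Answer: 289033/52800 ≈ 5.4741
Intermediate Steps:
h/((-(-27 + 7*(-3))*(-20))) + m/825 = 129/((-(-27 + 7*(-3))*(-20))) + 4627/825 = 129/((-(-27 - 21)*(-20))) + 4627*(1/825) = 129/((-(-48)*(-20))) + 4627/825 = 129/((-1*960)) + 4627/825 = 129/(-960) + 4627/825 = 129*(-1/960) + 4627/825 = -43/320 + 4627/825 = 289033/52800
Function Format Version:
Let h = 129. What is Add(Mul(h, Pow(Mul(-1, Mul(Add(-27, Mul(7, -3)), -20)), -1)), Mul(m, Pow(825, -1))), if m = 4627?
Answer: Rational(289033, 52800) ≈ 5.4741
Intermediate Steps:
Add(Mul(h, Pow(Mul(-1, Mul(Add(-27, Mul(7, -3)), -20)), -1)), Mul(m, Pow(825, -1))) = Add(Mul(129, Pow(Mul(-1, Mul(Add(-27, Mul(7, -3)), -20)), -1)), Mul(4627, Pow(825, -1))) = Add(Mul(129, Pow(Mul(-1, Mul(Add(-27, -21), -20)), -1)), Mul(4627, Rational(1, 825))) = Add(Mul(129, Pow(Mul(-1, Mul(-48, -20)), -1)), Rational(4627, 825)) = Add(Mul(129, Pow(Mul(-1, 960), -1)), Rational(4627, 825)) = Add(Mul(129, Pow(-960, -1)), Rational(4627, 825)) = Add(Mul(129, Rational(-1, 960)), Rational(4627, 825)) = Add(Rational(-43, 320), Rational(4627, 825)) = Rational(289033, 52800)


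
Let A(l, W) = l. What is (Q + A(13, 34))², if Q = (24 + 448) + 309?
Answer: 630436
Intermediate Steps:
Q = 781 (Q = 472 + 309 = 781)
(Q + A(13, 34))² = (781 + 13)² = 794² = 630436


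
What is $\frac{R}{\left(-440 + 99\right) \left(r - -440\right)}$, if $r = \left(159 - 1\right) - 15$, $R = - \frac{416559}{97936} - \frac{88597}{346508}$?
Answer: $\frac{38254465441}{1686625143859216} \approx 2.2681 \cdot 10^{-5}$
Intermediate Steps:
$R = - \frac{38254465441}{8483901872}$ ($R = \left(-416559\right) \frac{1}{97936} - \frac{88597}{346508} = - \frac{416559}{97936} - \frac{88597}{346508} = - \frac{38254465441}{8483901872} \approx -4.5091$)
$r = 143$ ($r = 158 - 15 = 143$)
$\frac{R}{\left(-440 + 99\right) \left(r - -440\right)} = - \frac{38254465441}{8483901872 \left(-440 + 99\right) \left(143 - -440\right)} = - \frac{38254465441}{8483901872 \left(- 341 \left(143 + 440\right)\right)} = - \frac{38254465441}{8483901872 \left(\left(-341\right) 583\right)} = - \frac{38254465441}{8483901872 \left(-198803\right)} = \left(- \frac{38254465441}{8483901872}\right) \left(- \frac{1}{198803}\right) = \frac{38254465441}{1686625143859216}$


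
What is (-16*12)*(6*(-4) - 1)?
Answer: 4800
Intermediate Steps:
(-16*12)*(6*(-4) - 1) = -192*(-24 - 1) = -192*(-25) = 4800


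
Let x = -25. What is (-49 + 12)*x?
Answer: 925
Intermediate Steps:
(-49 + 12)*x = (-49 + 12)*(-25) = -37*(-25) = 925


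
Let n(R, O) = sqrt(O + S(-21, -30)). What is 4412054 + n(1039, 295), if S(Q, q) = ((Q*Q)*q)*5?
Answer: 4412054 + I*sqrt(65855) ≈ 4.4121e+6 + 256.62*I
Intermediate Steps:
S(Q, q) = 5*q*Q**2 (S(Q, q) = (Q**2*q)*5 = (q*Q**2)*5 = 5*q*Q**2)
n(R, O) = sqrt(-66150 + O) (n(R, O) = sqrt(O + 5*(-30)*(-21)**2) = sqrt(O + 5*(-30)*441) = sqrt(O - 66150) = sqrt(-66150 + O))
4412054 + n(1039, 295) = 4412054 + sqrt(-66150 + 295) = 4412054 + sqrt(-65855) = 4412054 + I*sqrt(65855)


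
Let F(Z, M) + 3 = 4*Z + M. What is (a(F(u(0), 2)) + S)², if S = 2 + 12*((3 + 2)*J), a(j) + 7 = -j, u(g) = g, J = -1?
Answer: 4096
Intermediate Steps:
F(Z, M) = -3 + M + 4*Z (F(Z, M) = -3 + (4*Z + M) = -3 + (M + 4*Z) = -3 + M + 4*Z)
a(j) = -7 - j
S = -58 (S = 2 + 12*((3 + 2)*(-1)) = 2 + 12*(5*(-1)) = 2 + 12*(-5) = 2 - 60 = -58)
(a(F(u(0), 2)) + S)² = ((-7 - (-3 + 2 + 4*0)) - 58)² = ((-7 - (-3 + 2 + 0)) - 58)² = ((-7 - 1*(-1)) - 58)² = ((-7 + 1) - 58)² = (-6 - 58)² = (-64)² = 4096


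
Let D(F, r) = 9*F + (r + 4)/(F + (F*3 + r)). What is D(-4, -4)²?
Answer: 1296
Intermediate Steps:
D(F, r) = 9*F + (4 + r)/(r + 4*F) (D(F, r) = 9*F + (4 + r)/(F + (3*F + r)) = 9*F + (4 + r)/(F + (r + 3*F)) = 9*F + (4 + r)/(r + 4*F))
D(-4, -4)² = ((4 - 4 + 36*(-4)² + 9*(-4)*(-4))/(-4 + 4*(-4)))² = ((4 - 4 + 36*16 + 144)/(-4 - 16))² = ((4 - 4 + 576 + 144)/(-20))² = (-1/20*720)² = (-36)² = 1296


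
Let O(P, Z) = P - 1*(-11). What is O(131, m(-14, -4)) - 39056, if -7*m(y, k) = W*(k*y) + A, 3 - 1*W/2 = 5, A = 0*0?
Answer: -38914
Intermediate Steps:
A = 0
W = -4 (W = 6 - 2*5 = 6 - 10 = -4)
m(y, k) = 4*k*y/7 (m(y, k) = -(-4*k*y + 0)/7 = -(-4)*k*y/7 = 4*k*y/7)
O(P, Z) = 11 + P (O(P, Z) = P + 11 = 11 + P)
O(131, m(-14, -4)) - 39056 = (11 + 131) - 39056 = 142 - 39056 = -38914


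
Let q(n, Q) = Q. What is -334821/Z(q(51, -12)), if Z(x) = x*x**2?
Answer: 111607/576 ≈ 193.76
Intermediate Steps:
Z(x) = x**3
-334821/Z(q(51, -12)) = -334821/((-12)**3) = -334821/(-1728) = -334821*(-1/1728) = 111607/576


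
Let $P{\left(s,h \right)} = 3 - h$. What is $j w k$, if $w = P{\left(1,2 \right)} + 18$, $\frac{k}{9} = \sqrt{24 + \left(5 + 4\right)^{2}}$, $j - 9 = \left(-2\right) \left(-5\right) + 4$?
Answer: $3933 \sqrt{105} \approx 40301.0$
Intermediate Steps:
$j = 23$ ($j = 9 + \left(\left(-2\right) \left(-5\right) + 4\right) = 9 + \left(10 + 4\right) = 9 + 14 = 23$)
$k = 9 \sqrt{105}$ ($k = 9 \sqrt{24 + \left(5 + 4\right)^{2}} = 9 \sqrt{24 + 9^{2}} = 9 \sqrt{24 + 81} = 9 \sqrt{105} \approx 92.223$)
$w = 19$ ($w = \left(3 - 2\right) + 18 = 1 + 18 = 19$)
$j w k = 23 \cdot 19 \cdot 9 \sqrt{105} = 437 \cdot 9 \sqrt{105} = 3933 \sqrt{105}$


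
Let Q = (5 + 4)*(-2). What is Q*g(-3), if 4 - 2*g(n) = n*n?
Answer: 45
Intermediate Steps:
g(n) = 2 - n²/2 (g(n) = 2 - n*n/2 = 2 - n²/2)
Q = -18 (Q = 9*(-2) = -18)
Q*g(-3) = -18*(2 - ½*(-3)²) = -18*(2 - ½*9) = -18*(2 - 9/2) = -18*(-5/2) = 45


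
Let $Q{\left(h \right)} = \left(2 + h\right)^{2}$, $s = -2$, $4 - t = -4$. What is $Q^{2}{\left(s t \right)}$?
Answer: $38416$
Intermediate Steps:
$t = 8$ ($t = 4 - -4 = 4 + 4 = 8$)
$Q^{2}{\left(s t \right)} = \left(\left(2 - 16\right)^{2}\right)^{2} = \left(\left(-14\right)^{2}\right)^{2} = 196^{2} = 38416$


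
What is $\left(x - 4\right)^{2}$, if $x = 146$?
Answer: $20164$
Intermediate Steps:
$\left(x - 4\right)^{2} = \left(146 - 4\right)^{2} = 142^{2} = 20164$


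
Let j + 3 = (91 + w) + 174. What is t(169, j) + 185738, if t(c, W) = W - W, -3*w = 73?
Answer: 185738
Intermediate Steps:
w = -73/3 (w = -⅓*73 = -73/3 ≈ -24.333)
j = 713/3 (j = -3 + ((91 - 73/3) + 174) = -3 + (200/3 + 174) = -3 + 722/3 = 713/3 ≈ 237.67)
t(c, W) = 0
t(169, j) + 185738 = 0 + 185738 = 185738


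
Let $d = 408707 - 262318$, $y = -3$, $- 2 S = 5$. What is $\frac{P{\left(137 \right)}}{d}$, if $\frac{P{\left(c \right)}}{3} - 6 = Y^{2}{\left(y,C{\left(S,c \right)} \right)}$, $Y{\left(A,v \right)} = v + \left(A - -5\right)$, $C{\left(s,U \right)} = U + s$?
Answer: $\frac{223659}{585556} \approx 0.38196$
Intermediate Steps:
$S = - \frac{5}{2}$ ($S = \left(- \frac{1}{2}\right) 5 = - \frac{5}{2} \approx -2.5$)
$Y{\left(A,v \right)} = 5 + A + v$ ($Y{\left(A,v \right)} = v + \left(A + 5\right) = v + \left(5 + A\right) = 5 + A + v$)
$d = 146389$ ($d = 408707 - 262318 = 146389$)
$P{\left(c \right)} = 18 + 3 \left(- \frac{1}{2} + c\right)^{2}$ ($P{\left(c \right)} = 18 + 3 \left(5 - 3 + \left(c - \frac{5}{2}\right)\right)^{2} = 18 + 3 \left(5 - 3 + \left(- \frac{5}{2} + c\right)\right)^{2} = 18 + 3 \left(- \frac{1}{2} + c\right)^{2}$)
$\frac{P{\left(137 \right)}}{d} = \frac{18 + \frac{3 \left(-1 + 2 \cdot 137\right)^{2}}{4}}{146389} = \left(18 + \frac{3 \left(-1 + 274\right)^{2}}{4}\right) \frac{1}{146389} = \left(18 + \frac{3 \cdot 273^{2}}{4}\right) \frac{1}{146389} = \left(18 + \frac{3}{4} \cdot 74529\right) \frac{1}{146389} = \left(18 + \frac{223587}{4}\right) \frac{1}{146389} = \frac{223659}{4} \cdot \frac{1}{146389} = \frac{223659}{585556}$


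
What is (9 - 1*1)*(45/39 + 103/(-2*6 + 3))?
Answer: -9632/117 ≈ -82.325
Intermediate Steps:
(9 - 1*1)*(45/39 + 103/(-2*6 + 3)) = (9 - 1)*(45*(1/39) + 103/(-12 + 3)) = 8*(15/13 + 103/(-9)) = 8*(15/13 + 103*(-1/9)) = 8*(15/13 - 103/9) = 8*(-1204/117) = -9632/117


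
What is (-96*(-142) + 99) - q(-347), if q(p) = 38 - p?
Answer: 13346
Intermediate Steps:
(-96*(-142) + 99) - q(-347) = (-96*(-142) + 99) - (38 - 1*(-347)) = (13632 + 99) - (38 + 347) = 13731 - 1*385 = 13731 - 385 = 13346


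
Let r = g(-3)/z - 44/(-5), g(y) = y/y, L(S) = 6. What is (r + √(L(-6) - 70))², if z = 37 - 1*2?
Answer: 17081/1225 + 4944*I/35 ≈ 13.944 + 141.26*I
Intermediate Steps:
g(y) = 1
z = 35 (z = 37 - 2 = 35)
r = 309/35 (r = 1/35 - 44/(-5) = 1*(1/35) - 44*(-⅕) = 1/35 + 44/5 = 309/35 ≈ 8.8286)
(r + √(L(-6) - 70))² = (309/35 + √(6 - 70))² = (309/35 + √(-64))² = (309/35 + 8*I)²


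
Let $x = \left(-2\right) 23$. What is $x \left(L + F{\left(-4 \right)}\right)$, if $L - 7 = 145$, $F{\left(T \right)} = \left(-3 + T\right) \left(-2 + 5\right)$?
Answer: $-6026$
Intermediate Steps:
$F{\left(T \right)} = -9 + 3 T$ ($F{\left(T \right)} = \left(-3 + T\right) 3 = -9 + 3 T$)
$x = -46$
$L = 152$ ($L = 7 + 145 = 152$)
$x \left(L + F{\left(-4 \right)}\right) = - 46 \left(152 + \left(-9 + 3 \left(-4\right)\right)\right) = - 46 \left(152 - 21\right) = \left(-46\right) 131 = -6026$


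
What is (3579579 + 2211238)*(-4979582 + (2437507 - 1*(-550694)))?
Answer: -11531722948277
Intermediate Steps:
(3579579 + 2211238)*(-4979582 + (2437507 - 1*(-550694))) = 5790817*(-4979582 + (2437507 + 550694)) = 5790817*(-4979582 + 2988201) = 5790817*(-1991381) = -11531722948277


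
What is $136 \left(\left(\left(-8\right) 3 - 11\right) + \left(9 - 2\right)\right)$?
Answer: $-3808$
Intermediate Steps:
$136 \left(\left(\left(-8\right) 3 - 11\right) + \left(9 - 2\right)\right) = 136 \left(\left(-24 - 11\right) + \left(9 - 2\right)\right) = 136 \left(-35 + 7\right) = 136 \left(-28\right) = -3808$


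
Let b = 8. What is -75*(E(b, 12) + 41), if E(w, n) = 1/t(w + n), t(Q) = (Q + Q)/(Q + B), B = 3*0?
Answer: -6225/2 ≈ -3112.5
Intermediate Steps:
B = 0
t(Q) = 2 (t(Q) = (Q + Q)/(Q + 0) = (2*Q)/Q = 2)
E(w, n) = 1/2
-75*(E(b, 12) + 41) = -75*(1/2 + 41) = -75*83/2 = -6225/2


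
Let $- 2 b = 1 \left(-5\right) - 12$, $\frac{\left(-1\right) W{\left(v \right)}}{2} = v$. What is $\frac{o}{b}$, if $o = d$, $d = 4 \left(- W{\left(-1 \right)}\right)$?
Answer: $- \frac{16}{17} \approx -0.94118$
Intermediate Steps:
$W{\left(v \right)} = - 2 v$
$d = -8$ ($d = 4 \left(- \left(-2\right) \left(-1\right)\right) = 4 \left(\left(-1\right) 2\right) = 4 \left(-2\right) = -8$)
$b = \frac{17}{2}$ ($b = - \frac{1 \left(-5\right) - 12}{2} = - \frac{-5 - 12}{2} = \left(- \frac{1}{2}\right) \left(-17\right) = \frac{17}{2} \approx 8.5$)
$o = -8$
$\frac{o}{b} = - \frac{8}{\frac{17}{2}} = \left(-8\right) \frac{2}{17} = - \frac{16}{17}$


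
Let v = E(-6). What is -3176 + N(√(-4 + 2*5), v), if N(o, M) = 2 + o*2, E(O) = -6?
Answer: -3174 + 2*√6 ≈ -3169.1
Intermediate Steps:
v = -6
N(o, M) = 2 + 2*o
-3176 + N(√(-4 + 2*5), v) = -3176 + (2 + 2*√(-4 + 2*5)) = -3176 + (2 + 2*√(-4 + 10)) = -3176 + (2 + 2*√6) = -3174 + 2*√6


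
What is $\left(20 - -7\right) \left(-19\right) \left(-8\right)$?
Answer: $4104$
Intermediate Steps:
$\left(20 - -7\right) \left(-19\right) \left(-8\right) = \left(20 + 7\right) \left(-19\right) \left(-8\right) = 27 \left(-19\right) \left(-8\right) = \left(-513\right) \left(-8\right) = 4104$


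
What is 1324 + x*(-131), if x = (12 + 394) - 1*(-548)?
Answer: -123650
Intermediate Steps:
x = 954 (x = 406 + 548 = 954)
1324 + x*(-131) = 1324 + 954*(-131) = 1324 - 124974 = -123650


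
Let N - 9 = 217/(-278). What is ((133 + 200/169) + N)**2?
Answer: 44761064117641/2207308324 ≈ 20279.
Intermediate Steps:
N = 2285/278 (N = 9 + 217/(-278) = 9 + 217*(-1/278) = 9 - 217/278 = 2285/278 ≈ 8.2194)
((133 + 200/169) + N)**2 = ((133 + 200/169) + 2285/278)**2 = (22677/169 + 2285/278)**2 = (6690371/46982)**2 = 44761064117641/2207308324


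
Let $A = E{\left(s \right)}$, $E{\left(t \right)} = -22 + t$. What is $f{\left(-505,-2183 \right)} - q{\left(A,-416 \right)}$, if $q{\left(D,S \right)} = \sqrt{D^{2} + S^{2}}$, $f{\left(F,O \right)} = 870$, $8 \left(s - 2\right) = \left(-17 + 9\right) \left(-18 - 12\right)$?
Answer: $870 - 2 \sqrt{43289} \approx 453.88$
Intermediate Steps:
$s = 32$ ($s = 2 + \frac{\left(-17 + 9\right) \left(-18 - 12\right)}{8} = 2 + \frac{\left(-8\right) \left(-30\right)}{8} = 2 + \frac{1}{8} \cdot 240 = 2 + 30 = 32$)
$A = 10$ ($A = -22 + 32 = 10$)
$f{\left(-505,-2183 \right)} - q{\left(A,-416 \right)} = 870 - \sqrt{10^{2} + \left(-416\right)^{2}} = 870 - \sqrt{100 + 173056} = 870 - \sqrt{173156} = 870 - 2 \sqrt{43289}$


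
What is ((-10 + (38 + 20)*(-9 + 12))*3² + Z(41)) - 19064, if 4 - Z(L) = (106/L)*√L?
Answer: -17584 - 106*√41/41 ≈ -17601.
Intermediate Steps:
Z(L) = 4 - 106/√L (Z(L) = 4 - 106/L*√L = 4 - 106/√L)
((-10 + (38 + 20)*(-9 + 12))*3² + Z(41)) - 19064 = ((-10 + (38 + 20)*(-9 + 12))*3² + (4 - 106*√41/41)) - 19064 = ((-10 + 58*3)*9 + (4 - 106*√41/41)) - 19064 = ((-10 + 174)*9 + (4 - 106*√41/41)) - 19064 = (164*9 + (4 - 106*√41/41)) - 19064 = (1476 + (4 - 106*√41/41)) - 19064 = (1480 - 106*√41/41) - 19064 = -17584 - 106*√41/41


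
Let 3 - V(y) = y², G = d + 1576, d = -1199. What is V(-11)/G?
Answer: -118/377 ≈ -0.31300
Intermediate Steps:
G = 377 (G = -1199 + 1576 = 377)
V(y) = 3 - y²
V(-11)/G = (3 - 1*(-11)²)/377 = (3 - 1*121)*(1/377) = (3 - 121)*(1/377) = -118*1/377 = -118/377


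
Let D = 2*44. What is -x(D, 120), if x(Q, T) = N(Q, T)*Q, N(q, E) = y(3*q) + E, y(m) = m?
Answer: -33792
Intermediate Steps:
D = 88
N(q, E) = E + 3*q (N(q, E) = 3*q + E = E + 3*q)
x(Q, T) = Q*(T + 3*Q) (x(Q, T) = (T + 3*Q)*Q = Q*(T + 3*Q))
-x(D, 120) = -88*(120 + 3*88) = -88*(120 + 264) = -88*384 = -1*33792 = -33792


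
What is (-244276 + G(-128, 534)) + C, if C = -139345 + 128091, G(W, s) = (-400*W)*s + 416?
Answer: 27085686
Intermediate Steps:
G(W, s) = 416 - 400*W*s (G(W, s) = -400*W*s + 416 = 416 - 400*W*s)
C = -11254
(-244276 + G(-128, 534)) + C = (-244276 + (416 - 400*(-128)*534)) - 11254 = (-244276 + (416 + 27340800)) - 11254 = (-244276 + 27341216) - 11254 = 27096940 - 11254 = 27085686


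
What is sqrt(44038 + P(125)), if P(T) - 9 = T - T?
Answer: sqrt(44047) ≈ 209.87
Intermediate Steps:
P(T) = 9 (P(T) = 9 + (T - T) = 9 + 0 = 9)
sqrt(44038 + P(125)) = sqrt(44038 + 9) = sqrt(44047)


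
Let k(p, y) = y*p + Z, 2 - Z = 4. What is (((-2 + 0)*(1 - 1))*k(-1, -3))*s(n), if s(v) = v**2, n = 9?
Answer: 0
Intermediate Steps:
Z = -2 (Z = 2 - 1*4 = 2 - 4 = -2)
k(p, y) = -2 + p*y (k(p, y) = y*p - 2 = p*y - 2 = -2 + p*y)
(((-2 + 0)*(1 - 1))*k(-1, -3))*s(n) = (((-2 + 0)*(1 - 1))*(-2 - 1*(-3)))*9**2 = ((-2*0)*(-2 + 3))*81 = (0*1)*81 = 0*81 = 0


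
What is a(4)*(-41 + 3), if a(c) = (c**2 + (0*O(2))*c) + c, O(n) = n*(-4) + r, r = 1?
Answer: -760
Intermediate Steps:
O(n) = 1 - 4*n (O(n) = n*(-4) + 1 = -4*n + 1 = 1 - 4*n)
a(c) = c + c**2 (a(c) = (c**2 + (0*(1 - 4*2))*c) + c = (c**2 + (0*(1 - 8))*c) + c = (c**2 + (0*(-7))*c) + c = (c**2 + 0*c) + c = (c**2 + 0) + c = c**2 + c = c + c**2)
a(4)*(-41 + 3) = (4*(1 + 4))*(-41 + 3) = (4*5)*(-38) = 20*(-38) = -760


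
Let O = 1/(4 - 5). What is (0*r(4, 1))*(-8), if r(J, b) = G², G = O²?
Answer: 0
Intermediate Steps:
O = -1 (O = 1/(-1) = -1)
G = 1 (G = (-1)² = 1)
r(J, b) = 1 (r(J, b) = 1² = 1)
(0*r(4, 1))*(-8) = (0*1)*(-8) = 0*(-8) = 0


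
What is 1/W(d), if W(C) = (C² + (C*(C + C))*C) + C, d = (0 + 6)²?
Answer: 1/94644 ≈ 1.0566e-5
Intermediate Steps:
d = 36 (d = 6² = 36)
W(C) = C + C² + 2*C³ (W(C) = (C² + (C*(2*C))*C) + C = (C² + (2*C²)*C) + C = (C² + 2*C³) + C = C + C² + 2*C³)
1/W(d) = 1/(36*(1 + 36 + 2*36²)) = 1/(36*(1 + 36 + 2*1296)) = 1/(36*(1 + 36 + 2592)) = 1/(36*2629) = 1/94644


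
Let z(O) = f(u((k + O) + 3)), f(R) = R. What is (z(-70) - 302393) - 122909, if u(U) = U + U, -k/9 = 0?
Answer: -425436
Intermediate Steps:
k = 0 (k = -9*0 = 0)
u(U) = 2*U
z(O) = 6 + 2*O (z(O) = 2*((0 + O) + 3) = 2*(O + 3) = 2*(3 + O) = 6 + 2*O)
(z(-70) - 302393) - 122909 = ((6 + 2*(-70)) - 302393) - 122909 = ((6 - 140) - 302393) - 122909 = (-134 - 302393) - 122909 = -302527 - 122909 = -425436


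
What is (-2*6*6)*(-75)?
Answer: 5400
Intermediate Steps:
(-2*6*6)*(-75) = -12*6*(-75) = -72*(-75) = 5400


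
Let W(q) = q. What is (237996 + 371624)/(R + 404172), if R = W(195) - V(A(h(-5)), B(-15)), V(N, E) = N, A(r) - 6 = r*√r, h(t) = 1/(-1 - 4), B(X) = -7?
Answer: 15406659551250/10219238645063 - 1524050*I*√5/10219238645063 ≈ 1.5076 - 3.3348e-7*I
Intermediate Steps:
h(t) = -⅕ (h(t) = 1/(-5) = -⅕)
A(r) = 6 + r^(3/2) (A(r) = 6 + r*√r = 6 + r^(3/2))
R = 189 + I*√5/25 (R = 195 - (6 + (-⅕)^(3/2)) = 195 - (6 - I*√5/25) = 195 + (-6 + I*√5/25) = 189 + I*√5/25 ≈ 189.0 + 0.089443*I)
(237996 + 371624)/(R + 404172) = (237996 + 371624)/((189 + I*√5/25) + 404172) = 609620/(404361 + I*√5/25)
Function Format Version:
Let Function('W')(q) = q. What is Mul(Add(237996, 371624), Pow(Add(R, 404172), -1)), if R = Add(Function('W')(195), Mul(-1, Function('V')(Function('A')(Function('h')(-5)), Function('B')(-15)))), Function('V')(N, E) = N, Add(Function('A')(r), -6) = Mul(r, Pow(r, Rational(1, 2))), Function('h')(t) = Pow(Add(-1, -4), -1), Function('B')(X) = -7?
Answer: Add(Rational(15406659551250, 10219238645063), Mul(Rational(-1524050, 10219238645063), I, Pow(5, Rational(1, 2)))) ≈ Add(1.5076, Mul(-3.3348e-7, I))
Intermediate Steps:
Function('h')(t) = Rational(-1, 5) (Function('h')(t) = Pow(-5, -1) = Rational(-1, 5))
Function('A')(r) = Add(6, Pow(r, Rational(3, 2))) (Function('A')(r) = Add(6, Mul(r, Pow(r, Rational(1, 2)))) = Add(6, Pow(r, Rational(3, 2))))
R = Add(189, Mul(Rational(1, 25), I, Pow(5, Rational(1, 2)))) (R = Add(195, Mul(-1, Add(6, Pow(Rational(-1, 5), Rational(3, 2))))) = Add(195, Mul(-1, Add(6, Mul(Rational(-1, 25), I, Pow(5, Rational(1, 2)))))) = Add(195, Add(-6, Mul(Rational(1, 25), I, Pow(5, Rational(1, 2))))) = Add(189, Mul(Rational(1, 25), I, Pow(5, Rational(1, 2)))) ≈ Add(189.00, Mul(0.089443, I)))
Mul(Add(237996, 371624), Pow(Add(R, 404172), -1)) = Mul(Add(237996, 371624), Pow(Add(Add(189, Mul(Rational(1, 25), I, Pow(5, Rational(1, 2)))), 404172), -1)) = Mul(609620, Pow(Add(404361, Mul(Rational(1, 25), I, Pow(5, Rational(1, 2)))), -1))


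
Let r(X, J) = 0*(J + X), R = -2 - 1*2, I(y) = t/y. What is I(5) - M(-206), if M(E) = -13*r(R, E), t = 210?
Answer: 42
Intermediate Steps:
I(y) = 210/y
R = -4 (R = -2 - 2 = -4)
r(X, J) = 0
M(E) = 0 (M(E) = -13*0 = 0)
I(5) - M(-206) = 210/5 - 1*0 = 210*(1/5) + 0 = 42 + 0 = 42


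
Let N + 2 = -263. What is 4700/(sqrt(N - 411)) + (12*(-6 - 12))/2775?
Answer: -72/925 - 2350*I/13 ≈ -0.077838 - 180.77*I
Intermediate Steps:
N = -265 (N = -2 - 263 = -265)
4700/(sqrt(N - 411)) + (12*(-6 - 12))/2775 = 4700/(sqrt(-265 - 411)) + (12*(-6 - 12))/2775 = 4700/(sqrt(-676)) + (12*(-18))*(1/2775) = 4700/((26*I)) - 216*1/2775 = 4700*(-I/26) - 72/925 = -2350*I/13 - 72/925 = -72/925 - 2350*I/13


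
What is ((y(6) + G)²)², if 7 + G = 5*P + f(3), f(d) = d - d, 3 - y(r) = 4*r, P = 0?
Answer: 614656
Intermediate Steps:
y(r) = 3 - 4*r
f(d) = 0
G = -7 (G = -7 + (5*0 + 0) = -7 + (0 + 0) = -7 + 0 = -7)
((y(6) + G)²)² = (((3 - 4*6) - 7)²)² = (((3 - 24) - 7)²)² = ((-21 - 7)²)² = ((-28)²)² = 784² = 614656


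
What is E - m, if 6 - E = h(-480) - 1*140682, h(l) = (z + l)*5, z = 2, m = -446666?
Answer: 589744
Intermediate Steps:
h(l) = 10 + 5*l (h(l) = (2 + l)*5 = 10 + 5*l)
E = 143078 (E = 6 - ((10 + 5*(-480)) - 1*140682) = 6 - ((10 - 2400) - 140682) = 6 - (-2390 - 140682) = 6 - 1*(-143072) = 6 + 143072 = 143078)
E - m = 143078 - 1*(-446666) = 143078 + 446666 = 589744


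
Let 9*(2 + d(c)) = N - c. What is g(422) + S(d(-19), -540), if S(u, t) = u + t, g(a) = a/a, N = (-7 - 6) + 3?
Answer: -540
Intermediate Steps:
N = -10 (N = -13 + 3 = -10)
g(a) = 1
d(c) = -28/9 - c/9 (d(c) = -2 + (-10 - c)/9 = -2 + (-10/9 - c/9) = -28/9 - c/9)
S(u, t) = t + u
g(422) + S(d(-19), -540) = 1 + (-540 + (-28/9 - ⅑*(-19))) = 1 + (-540 + (-28/9 + 19/9)) = 1 + (-540 - 1) = 1 - 541 = -540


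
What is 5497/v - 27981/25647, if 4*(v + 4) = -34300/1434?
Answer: -67522663899/122344739 ≈ -551.91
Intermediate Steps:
v = -14311/1434 (v = -4 + (-34300/1434)/4 = -4 + (-34300*1/1434)/4 = -4 + (¼)*(-17150/717) = -4 - 8575/1434 = -14311/1434 ≈ -9.9798)
5497/v - 27981/25647 = 5497/(-14311/1434) - 27981/25647 = 5497*(-1434/14311) - 27981*1/25647 = -7882698/14311 - 9327/8549 = -67522663899/122344739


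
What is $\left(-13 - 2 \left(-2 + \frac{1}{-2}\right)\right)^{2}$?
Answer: $64$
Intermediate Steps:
$\left(-13 - 2 \left(-2 + \frac{1}{-2}\right)\right)^{2} = \left(-13 - 2 \left(-2 - \frac{1}{2}\right)\right)^{2} = \left(-13 - -5\right)^{2} = \left(-13 + 5\right)^{2} = \left(-8\right)^{2} = 64$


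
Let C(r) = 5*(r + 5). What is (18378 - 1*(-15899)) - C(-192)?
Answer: 35212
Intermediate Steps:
C(r) = 25 + 5*r (C(r) = 5*(5 + r) = 25 + 5*r)
(18378 - 1*(-15899)) - C(-192) = (18378 - 1*(-15899)) - (25 + 5*(-192)) = (18378 + 15899) - (25 - 960) = 34277 - 1*(-935) = 34277 + 935 = 35212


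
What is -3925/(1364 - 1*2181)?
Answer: 3925/817 ≈ 4.8042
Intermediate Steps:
-3925/(1364 - 1*2181) = -3925/(1364 - 2181) = -3925/(-817) = -3925*(-1/817) = 3925/817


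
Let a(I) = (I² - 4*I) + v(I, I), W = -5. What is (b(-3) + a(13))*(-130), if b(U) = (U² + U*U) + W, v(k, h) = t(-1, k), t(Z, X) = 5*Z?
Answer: -16250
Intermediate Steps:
v(k, h) = -5 (v(k, h) = 5*(-1) = -5)
b(U) = -5 + 2*U² (b(U) = (U² + U*U) - 5 = (U² + U²) - 5 = 2*U² - 5 = -5 + 2*U²)
a(I) = -5 + I² - 4*I (a(I) = (I² - 4*I) - 5 = -5 + I² - 4*I)
(b(-3) + a(13))*(-130) = ((-5 + 2*(-3)²) + (-5 + 13² - 4*13))*(-130) = ((-5 + 2*9) + (-5 + 169 - 52))*(-130) = ((-5 + 18) + 112)*(-130) = (13 + 112)*(-130) = 125*(-130) = -16250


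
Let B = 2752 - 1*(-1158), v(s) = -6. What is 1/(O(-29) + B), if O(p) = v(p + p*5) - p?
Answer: 1/3933 ≈ 0.00025426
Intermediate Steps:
O(p) = -6 - p
B = 3910 (B = 2752 + 1158 = 3910)
1/(O(-29) + B) = 1/((-6 - 1*(-29)) + 3910) = 1/((-6 + 29) + 3910) = 1/(23 + 3910) = 1/3933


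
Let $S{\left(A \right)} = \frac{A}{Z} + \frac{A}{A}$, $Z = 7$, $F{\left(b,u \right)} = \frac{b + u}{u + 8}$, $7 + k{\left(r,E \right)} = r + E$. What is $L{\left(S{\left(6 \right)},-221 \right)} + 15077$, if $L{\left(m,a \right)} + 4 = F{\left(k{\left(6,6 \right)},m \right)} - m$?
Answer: $\frac{2426566}{161} \approx 15072.0$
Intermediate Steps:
$k{\left(r,E \right)} = -7 + E + r$ ($k{\left(r,E \right)} = -7 + \left(r + E\right) = -7 + \left(E + r\right) = -7 + E + r$)
$F{\left(b,u \right)} = \frac{b + u}{8 + u}$
$S{\left(A \right)} = 1 + \frac{A}{7}$ ($S{\left(A \right)} = \frac{A}{7} + \frac{A}{A} = A \frac{1}{7} + 1 = \frac{A}{7} + 1 = 1 + \frac{A}{7}$)
$L{\left(m,a \right)} = -4 - m + \frac{5 + m}{8 + m}$ ($L{\left(m,a \right)} = -4 - \left(m - \frac{\left(-7 + 6 + 6\right) + m}{8 + m}\right) = -4 - \left(m - \frac{5 + m}{8 + m}\right) = -4 - m + \frac{5 + m}{8 + m}$)
$L{\left(S{\left(6 \right)},-221 \right)} + 15077 = \frac{-27 - \left(1 + \frac{1}{7} \cdot 6\right)^{2} - 11 \left(1 + \frac{1}{7} \cdot 6\right)}{8 + \left(1 + \frac{1}{7} \cdot 6\right)} + 15077 = \frac{-27 - \left(1 + \frac{6}{7}\right)^{2} - 11 \left(1 + \frac{6}{7}\right)}{8 + \left(1 + \frac{6}{7}\right)} + 15077 = \frac{-27 - \left(\frac{13}{7}\right)^{2} - \frac{143}{7}}{8 + \frac{13}{7}} + 15077 = \frac{-27 - \frac{169}{49} - \frac{143}{7}}{\frac{69}{7}} + 15077 = \frac{7 \left(-27 - \frac{169}{49} - \frac{143}{7}\right)}{69} + 15077 = \frac{7}{69} \left(- \frac{2493}{49}\right) + 15077 = - \frac{831}{161} + 15077 = \frac{2426566}{161}$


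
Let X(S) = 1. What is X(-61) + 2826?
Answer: 2827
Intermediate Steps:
X(-61) + 2826 = 1 + 2826 = 2827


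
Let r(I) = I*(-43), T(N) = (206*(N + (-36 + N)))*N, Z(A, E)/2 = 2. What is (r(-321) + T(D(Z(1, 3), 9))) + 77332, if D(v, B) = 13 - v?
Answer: 57763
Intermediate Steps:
Z(A, E) = 4 (Z(A, E) = 2*2 = 4)
T(N) = N*(-7416 + 412*N) (T(N) = (206*(-36 + 2*N))*N = (-7416 + 412*N)*N = N*(-7416 + 412*N))
r(I) = -43*I
(r(-321) + T(D(Z(1, 3), 9))) + 77332 = (-43*(-321) + 412*(13 - 1*4)*(-18 + (13 - 1*4))) + 77332 = (13803 + 412*(13 - 4)*(-18 + (13 - 4))) + 77332 = (13803 + 412*9*(-18 + 9)) + 77332 = (13803 + 412*9*(-9)) + 77332 = (13803 - 33372) + 77332 = -19569 + 77332 = 57763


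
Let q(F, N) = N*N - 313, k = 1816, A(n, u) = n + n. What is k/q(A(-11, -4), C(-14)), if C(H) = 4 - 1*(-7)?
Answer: -227/24 ≈ -9.4583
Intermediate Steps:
A(n, u) = 2*n
C(H) = 11 (C(H) = 4 + 7 = 11)
q(F, N) = -313 + N**2 (q(F, N) = N**2 - 313 = -313 + N**2)
k/q(A(-11, -4), C(-14)) = 1816/(-313 + 11**2) = 1816/(-313 + 121) = 1816/(-192) = 1816*(-1/192) = -227/24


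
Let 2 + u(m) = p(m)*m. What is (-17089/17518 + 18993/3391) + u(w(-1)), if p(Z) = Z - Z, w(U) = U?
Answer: 155963499/59403538 ≈ 2.6255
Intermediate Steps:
p(Z) = 0
u(m) = -2 (u(m) = -2 + 0*m = -2 + 0 = -2)
(-17089/17518 + 18993/3391) + u(w(-1)) = (-17089/17518 + 18993/3391) - 2 = 274770575/59403538 - 2 = 155963499/59403538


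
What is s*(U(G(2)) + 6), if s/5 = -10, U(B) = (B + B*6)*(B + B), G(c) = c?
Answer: -3100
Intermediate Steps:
U(B) = 14*B² (U(B) = (B + 6*B)*(2*B) = (7*B)*(2*B) = 14*B²)
s = -50 (s = 5*(-10) = -50)
s*(U(G(2)) + 6) = -50*(14*2² + 6) = -50*(14*4 + 6) = -50*(56 + 6) = -50*62 = -3100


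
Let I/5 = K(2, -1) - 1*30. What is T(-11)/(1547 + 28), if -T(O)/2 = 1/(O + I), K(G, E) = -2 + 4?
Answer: 2/237825 ≈ 8.4096e-6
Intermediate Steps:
K(G, E) = 2
I = -140 (I = 5*(2 - 1*30) = 5*(2 - 30) = 5*(-28) = -140)
T(O) = -2/(-140 + O) (T(O) = -2/(O - 140) = -2/(-140 + O))
T(-11)/(1547 + 28) = (-2/(-140 - 11))/(1547 + 28) = -2/(-151)/1575 = -2*(-1/151)*(1/1575) = (2/151)*(1/1575) = 2/237825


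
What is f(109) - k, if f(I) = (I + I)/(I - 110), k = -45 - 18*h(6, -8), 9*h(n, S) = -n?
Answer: -185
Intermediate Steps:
h(n, S) = -n/9 (h(n, S) = (-n)/9 = -n/9)
k = -33 (k = -45 - (-2)*6 = -45 - 18*(-⅔) = -45 + 12 = -33)
f(I) = 2*I/(-110 + I) (f(I) = (2*I)/(-110 + I) = 2*I/(-110 + I))
f(109) - k = 2*109/(-110 + 109) - 1*(-33) = 2*109/(-1) + 33 = 2*109*(-1) + 33 = -218 + 33 = -185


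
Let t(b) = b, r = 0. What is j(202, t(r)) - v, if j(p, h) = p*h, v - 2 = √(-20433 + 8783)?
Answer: -2 - 5*I*√466 ≈ -2.0 - 107.94*I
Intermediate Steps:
v = 2 + 5*I*√466 (v = 2 + √(-20433 + 8783) = 2 + √(-11650) = 2 + 5*I*√466 ≈ 2.0 + 107.94*I)
j(p, h) = h*p
j(202, t(r)) - v = 0*202 - (2 + 5*I*√466) = 0 + (-2 - 5*I*√466) = -2 - 5*I*√466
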